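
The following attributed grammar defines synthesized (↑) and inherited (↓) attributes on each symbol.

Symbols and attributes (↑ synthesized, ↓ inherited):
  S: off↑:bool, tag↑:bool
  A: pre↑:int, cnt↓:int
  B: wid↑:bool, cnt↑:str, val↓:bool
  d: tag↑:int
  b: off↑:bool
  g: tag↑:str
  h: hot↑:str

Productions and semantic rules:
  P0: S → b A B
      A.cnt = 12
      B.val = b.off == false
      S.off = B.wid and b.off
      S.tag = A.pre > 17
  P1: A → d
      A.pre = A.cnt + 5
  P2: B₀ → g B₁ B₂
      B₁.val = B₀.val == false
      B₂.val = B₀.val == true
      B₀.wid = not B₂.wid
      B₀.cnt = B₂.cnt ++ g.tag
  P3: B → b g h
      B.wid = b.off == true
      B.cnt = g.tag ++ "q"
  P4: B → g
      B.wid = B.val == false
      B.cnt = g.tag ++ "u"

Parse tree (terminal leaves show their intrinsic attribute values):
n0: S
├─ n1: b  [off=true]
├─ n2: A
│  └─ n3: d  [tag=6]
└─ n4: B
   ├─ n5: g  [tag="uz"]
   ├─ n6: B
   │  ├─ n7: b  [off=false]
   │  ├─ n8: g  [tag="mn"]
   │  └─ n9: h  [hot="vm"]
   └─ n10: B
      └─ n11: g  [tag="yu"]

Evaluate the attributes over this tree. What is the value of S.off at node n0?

false

1. n1.off = true  [terminal]
2. n2.cnt = 12  [12]
3. n3.tag = 6  [terminal]
4. n2.pre = 17  [A.cnt + 5]
5. n4.val = false  [b.off == false]
6. n5.tag = "uz"  [terminal]
7. n6.val = true  [B₀.val == false]
8. n7.off = false  [terminal]
9. n8.tag = "mn"  [terminal]
10. n9.hot = "vm"  [terminal]
11. n6.wid = false  [b.off == true]
12. n6.cnt = "mnq"  [g.tag ++ "q"]
13. n10.val = false  [B₀.val == true]
14. n11.tag = "yu"  [terminal]
15. n10.wid = true  [B.val == false]
16. n10.cnt = "yuu"  [g.tag ++ "u"]
17. n4.wid = false  [not B₂.wid]
18. n4.cnt = "yuuuz"  [B₂.cnt ++ g.tag]
19. n0.off = false  [B.wid and b.off]
20. n0.tag = false  [A.pre > 17]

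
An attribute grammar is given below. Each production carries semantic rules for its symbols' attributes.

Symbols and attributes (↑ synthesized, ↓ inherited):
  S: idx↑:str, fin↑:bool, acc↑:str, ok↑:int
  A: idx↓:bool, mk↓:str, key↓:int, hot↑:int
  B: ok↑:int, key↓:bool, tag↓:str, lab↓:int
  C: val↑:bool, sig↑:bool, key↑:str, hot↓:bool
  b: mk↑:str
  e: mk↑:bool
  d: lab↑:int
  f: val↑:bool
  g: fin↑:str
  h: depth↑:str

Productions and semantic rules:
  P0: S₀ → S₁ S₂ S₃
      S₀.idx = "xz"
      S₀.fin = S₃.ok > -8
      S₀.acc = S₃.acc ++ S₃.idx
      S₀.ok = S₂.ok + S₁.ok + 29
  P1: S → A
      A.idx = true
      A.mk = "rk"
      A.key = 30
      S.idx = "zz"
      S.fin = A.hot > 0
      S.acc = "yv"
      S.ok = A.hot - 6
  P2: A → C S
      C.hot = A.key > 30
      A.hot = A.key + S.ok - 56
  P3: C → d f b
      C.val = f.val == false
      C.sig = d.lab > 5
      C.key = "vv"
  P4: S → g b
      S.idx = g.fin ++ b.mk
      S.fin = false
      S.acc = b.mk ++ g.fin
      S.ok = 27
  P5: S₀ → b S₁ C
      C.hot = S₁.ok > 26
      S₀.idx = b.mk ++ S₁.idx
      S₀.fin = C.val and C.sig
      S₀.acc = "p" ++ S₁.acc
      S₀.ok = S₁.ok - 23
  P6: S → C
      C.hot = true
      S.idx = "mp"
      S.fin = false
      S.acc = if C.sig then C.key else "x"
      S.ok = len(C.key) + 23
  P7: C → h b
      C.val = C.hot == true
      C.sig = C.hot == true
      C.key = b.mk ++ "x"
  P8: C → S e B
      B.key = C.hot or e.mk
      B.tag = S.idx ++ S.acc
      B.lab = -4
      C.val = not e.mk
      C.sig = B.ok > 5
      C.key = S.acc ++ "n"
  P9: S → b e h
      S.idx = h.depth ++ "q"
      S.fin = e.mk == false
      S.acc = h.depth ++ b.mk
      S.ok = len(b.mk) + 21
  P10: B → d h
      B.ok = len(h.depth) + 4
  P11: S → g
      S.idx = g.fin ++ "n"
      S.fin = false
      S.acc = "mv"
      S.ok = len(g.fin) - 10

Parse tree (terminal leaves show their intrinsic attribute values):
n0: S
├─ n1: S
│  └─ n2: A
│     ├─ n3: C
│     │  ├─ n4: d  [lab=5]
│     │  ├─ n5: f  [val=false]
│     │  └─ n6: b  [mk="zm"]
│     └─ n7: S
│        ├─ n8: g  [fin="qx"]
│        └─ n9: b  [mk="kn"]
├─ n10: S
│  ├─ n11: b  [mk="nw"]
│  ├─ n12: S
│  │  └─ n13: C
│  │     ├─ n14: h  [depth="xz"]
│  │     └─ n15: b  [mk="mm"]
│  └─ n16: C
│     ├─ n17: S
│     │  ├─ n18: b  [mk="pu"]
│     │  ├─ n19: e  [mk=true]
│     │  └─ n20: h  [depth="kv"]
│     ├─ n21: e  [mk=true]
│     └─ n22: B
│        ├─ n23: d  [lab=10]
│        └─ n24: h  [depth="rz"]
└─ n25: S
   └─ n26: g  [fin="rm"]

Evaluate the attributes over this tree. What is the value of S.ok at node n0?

27

1. n2.idx = true  [true]
2. n2.mk = "rk"  ["rk"]
3. n2.key = 30  [30]
4. n3.hot = false  [A.key > 30]
5. n4.lab = 5  [terminal]
6. n5.val = false  [terminal]
7. n6.mk = "zm"  [terminal]
8. n3.val = true  [f.val == false]
9. n3.sig = false  [d.lab > 5]
10. n3.key = "vv"  ["vv"]
11. n8.fin = "qx"  [terminal]
12. n9.mk = "kn"  [terminal]
13. n7.idx = "qxkn"  [g.fin ++ b.mk]
14. n7.fin = false  [false]
15. n7.acc = "knqx"  [b.mk ++ g.fin]
16. n7.ok = 27  [27]
17. n2.hot = 1  [A.key + S.ok - 56]
18. n1.idx = "zz"  ["zz"]
19. n1.fin = true  [A.hot > 0]
20. n1.acc = "yv"  ["yv"]
21. n1.ok = -5  [A.hot - 6]
22. n11.mk = "nw"  [terminal]
23. n13.hot = true  [true]
24. n14.depth = "xz"  [terminal]
25. n15.mk = "mm"  [terminal]
26. n13.val = true  [C.hot == true]
27. n13.sig = true  [C.hot == true]
28. n13.key = "mmx"  [b.mk ++ "x"]
29. n12.idx = "mp"  ["mp"]
30. n12.fin = false  [false]
31. n12.acc = "mmx"  [if C.sig then C.key else "x"]
32. n12.ok = 26  [len(C.key) + 23]
33. n16.hot = false  [S₁.ok > 26]
34. n18.mk = "pu"  [terminal]
35. n19.mk = true  [terminal]
36. n20.depth = "kv"  [terminal]
37. n17.idx = "kvq"  [h.depth ++ "q"]
38. n17.fin = false  [e.mk == false]
39. n17.acc = "kvpu"  [h.depth ++ b.mk]
40. n17.ok = 23  [len(b.mk) + 21]
41. n21.mk = true  [terminal]
42. n22.key = true  [C.hot or e.mk]
43. n22.tag = "kvqkvpu"  [S.idx ++ S.acc]
44. n22.lab = -4  [-4]
45. n23.lab = 10  [terminal]
46. n24.depth = "rz"  [terminal]
47. n22.ok = 6  [len(h.depth) + 4]
48. n16.val = false  [not e.mk]
49. n16.sig = true  [B.ok > 5]
50. n16.key = "kvpun"  [S.acc ++ "n"]
51. n10.idx = "nwmp"  [b.mk ++ S₁.idx]
52. n10.fin = false  [C.val and C.sig]
53. n10.acc = "pmmx"  ["p" ++ S₁.acc]
54. n10.ok = 3  [S₁.ok - 23]
55. n26.fin = "rm"  [terminal]
56. n25.idx = "rmn"  [g.fin ++ "n"]
57. n25.fin = false  [false]
58. n25.acc = "mv"  ["mv"]
59. n25.ok = -8  [len(g.fin) - 10]
60. n0.idx = "xz"  ["xz"]
61. n0.fin = false  [S₃.ok > -8]
62. n0.acc = "mvrmn"  [S₃.acc ++ S₃.idx]
63. n0.ok = 27  [S₂.ok + S₁.ok + 29]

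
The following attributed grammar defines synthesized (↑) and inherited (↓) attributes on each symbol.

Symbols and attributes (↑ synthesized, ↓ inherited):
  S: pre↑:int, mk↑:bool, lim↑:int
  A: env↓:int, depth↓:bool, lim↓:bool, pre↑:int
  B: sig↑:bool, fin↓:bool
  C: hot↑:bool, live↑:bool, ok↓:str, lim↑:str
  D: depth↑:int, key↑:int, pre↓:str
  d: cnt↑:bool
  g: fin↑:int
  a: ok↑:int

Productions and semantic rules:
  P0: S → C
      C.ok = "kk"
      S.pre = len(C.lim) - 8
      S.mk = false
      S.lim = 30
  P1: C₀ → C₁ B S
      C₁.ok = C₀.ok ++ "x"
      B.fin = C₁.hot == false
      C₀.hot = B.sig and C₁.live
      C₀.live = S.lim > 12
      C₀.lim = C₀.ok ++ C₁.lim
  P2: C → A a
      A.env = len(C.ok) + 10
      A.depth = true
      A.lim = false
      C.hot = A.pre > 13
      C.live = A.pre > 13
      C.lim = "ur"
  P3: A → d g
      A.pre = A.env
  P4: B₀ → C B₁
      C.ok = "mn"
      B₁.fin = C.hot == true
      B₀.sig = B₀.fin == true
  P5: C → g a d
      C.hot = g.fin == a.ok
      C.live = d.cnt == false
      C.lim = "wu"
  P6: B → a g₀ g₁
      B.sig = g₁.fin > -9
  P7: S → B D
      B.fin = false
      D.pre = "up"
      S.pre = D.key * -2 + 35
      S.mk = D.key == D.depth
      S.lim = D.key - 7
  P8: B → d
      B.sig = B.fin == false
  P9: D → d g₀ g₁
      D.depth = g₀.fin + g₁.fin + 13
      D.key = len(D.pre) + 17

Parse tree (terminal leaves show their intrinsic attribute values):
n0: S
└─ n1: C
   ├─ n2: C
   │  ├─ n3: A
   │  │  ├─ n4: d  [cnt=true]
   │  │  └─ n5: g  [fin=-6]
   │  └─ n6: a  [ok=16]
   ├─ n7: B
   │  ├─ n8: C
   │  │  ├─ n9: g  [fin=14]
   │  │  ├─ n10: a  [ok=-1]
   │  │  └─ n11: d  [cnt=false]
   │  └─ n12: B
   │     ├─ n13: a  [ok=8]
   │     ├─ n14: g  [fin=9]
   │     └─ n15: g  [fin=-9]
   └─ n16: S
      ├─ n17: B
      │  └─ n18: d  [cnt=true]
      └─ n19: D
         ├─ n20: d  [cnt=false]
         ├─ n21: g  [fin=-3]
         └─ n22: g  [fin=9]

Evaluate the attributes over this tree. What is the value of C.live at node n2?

false

1. n1.ok = "kk"  ["kk"]
2. n2.ok = "kkx"  [C₀.ok ++ "x"]
3. n3.env = 13  [len(C.ok) + 10]
4. n3.depth = true  [true]
5. n3.lim = false  [false]
6. n4.cnt = true  [terminal]
7. n5.fin = -6  [terminal]
8. n3.pre = 13  [A.env]
9. n6.ok = 16  [terminal]
10. n2.hot = false  [A.pre > 13]
11. n2.live = false  [A.pre > 13]
12. n2.lim = "ur"  ["ur"]
13. n7.fin = true  [C₁.hot == false]
14. n8.ok = "mn"  ["mn"]
15. n9.fin = 14  [terminal]
16. n10.ok = -1  [terminal]
17. n11.cnt = false  [terminal]
18. n8.hot = false  [g.fin == a.ok]
19. n8.live = true  [d.cnt == false]
20. n8.lim = "wu"  ["wu"]
21. n12.fin = false  [C.hot == true]
22. n13.ok = 8  [terminal]
23. n14.fin = 9  [terminal]
24. n15.fin = -9  [terminal]
25. n12.sig = false  [g₁.fin > -9]
26. n7.sig = true  [B₀.fin == true]
27. n17.fin = false  [false]
28. n18.cnt = true  [terminal]
29. n17.sig = true  [B.fin == false]
30. n19.pre = "up"  ["up"]
31. n20.cnt = false  [terminal]
32. n21.fin = -3  [terminal]
33. n22.fin = 9  [terminal]
34. n19.depth = 19  [g₀.fin + g₁.fin + 13]
35. n19.key = 19  [len(D.pre) + 17]
36. n16.pre = -3  [D.key * -2 + 35]
37. n16.mk = true  [D.key == D.depth]
38. n16.lim = 12  [D.key - 7]
39. n1.hot = false  [B.sig and C₁.live]
40. n1.live = false  [S.lim > 12]
41. n1.lim = "kkur"  [C₀.ok ++ C₁.lim]
42. n0.pre = -4  [len(C.lim) - 8]
43. n0.mk = false  [false]
44. n0.lim = 30  [30]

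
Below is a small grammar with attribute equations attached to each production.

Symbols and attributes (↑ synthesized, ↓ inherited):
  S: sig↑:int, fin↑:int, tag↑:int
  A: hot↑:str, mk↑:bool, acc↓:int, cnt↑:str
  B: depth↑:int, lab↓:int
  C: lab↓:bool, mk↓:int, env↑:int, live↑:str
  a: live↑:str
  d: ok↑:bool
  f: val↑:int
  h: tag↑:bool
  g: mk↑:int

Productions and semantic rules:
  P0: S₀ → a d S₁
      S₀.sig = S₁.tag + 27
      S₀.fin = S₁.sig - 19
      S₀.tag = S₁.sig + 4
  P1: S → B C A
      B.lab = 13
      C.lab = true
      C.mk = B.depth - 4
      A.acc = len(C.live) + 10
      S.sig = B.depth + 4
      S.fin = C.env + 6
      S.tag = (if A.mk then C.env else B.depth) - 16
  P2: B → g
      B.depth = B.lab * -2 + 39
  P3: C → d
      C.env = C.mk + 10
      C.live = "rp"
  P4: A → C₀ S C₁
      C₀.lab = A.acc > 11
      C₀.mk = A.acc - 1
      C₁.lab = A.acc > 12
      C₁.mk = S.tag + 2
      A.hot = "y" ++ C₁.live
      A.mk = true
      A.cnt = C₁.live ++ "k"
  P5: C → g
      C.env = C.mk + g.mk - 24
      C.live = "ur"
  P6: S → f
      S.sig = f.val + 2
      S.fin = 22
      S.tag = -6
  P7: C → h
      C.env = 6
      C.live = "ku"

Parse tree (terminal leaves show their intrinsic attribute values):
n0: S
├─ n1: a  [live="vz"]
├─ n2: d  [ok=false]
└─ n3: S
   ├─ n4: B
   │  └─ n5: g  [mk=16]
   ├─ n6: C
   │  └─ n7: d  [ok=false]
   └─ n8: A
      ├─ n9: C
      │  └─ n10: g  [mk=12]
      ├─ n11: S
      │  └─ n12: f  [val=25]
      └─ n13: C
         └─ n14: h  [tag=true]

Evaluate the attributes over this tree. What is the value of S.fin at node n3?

25

1. n1.live = "vz"  [terminal]
2. n2.ok = false  [terminal]
3. n4.lab = 13  [13]
4. n5.mk = 16  [terminal]
5. n4.depth = 13  [B.lab * -2 + 39]
6. n6.lab = true  [true]
7. n6.mk = 9  [B.depth - 4]
8. n7.ok = false  [terminal]
9. n6.env = 19  [C.mk + 10]
10. n6.live = "rp"  ["rp"]
11. n8.acc = 12  [len(C.live) + 10]
12. n9.lab = true  [A.acc > 11]
13. n9.mk = 11  [A.acc - 1]
14. n10.mk = 12  [terminal]
15. n9.env = -1  [C.mk + g.mk - 24]
16. n9.live = "ur"  ["ur"]
17. n12.val = 25  [terminal]
18. n11.sig = 27  [f.val + 2]
19. n11.fin = 22  [22]
20. n11.tag = -6  [-6]
21. n13.lab = false  [A.acc > 12]
22. n13.mk = -4  [S.tag + 2]
23. n14.tag = true  [terminal]
24. n13.env = 6  [6]
25. n13.live = "ku"  ["ku"]
26. n8.hot = "yku"  ["y" ++ C₁.live]
27. n8.mk = true  [true]
28. n8.cnt = "kuk"  [C₁.live ++ "k"]
29. n3.sig = 17  [B.depth + 4]
30. n3.fin = 25  [C.env + 6]
31. n3.tag = 3  [(if A.mk then C.env else B.depth) - 16]
32. n0.sig = 30  [S₁.tag + 27]
33. n0.fin = -2  [S₁.sig - 19]
34. n0.tag = 21  [S₁.sig + 4]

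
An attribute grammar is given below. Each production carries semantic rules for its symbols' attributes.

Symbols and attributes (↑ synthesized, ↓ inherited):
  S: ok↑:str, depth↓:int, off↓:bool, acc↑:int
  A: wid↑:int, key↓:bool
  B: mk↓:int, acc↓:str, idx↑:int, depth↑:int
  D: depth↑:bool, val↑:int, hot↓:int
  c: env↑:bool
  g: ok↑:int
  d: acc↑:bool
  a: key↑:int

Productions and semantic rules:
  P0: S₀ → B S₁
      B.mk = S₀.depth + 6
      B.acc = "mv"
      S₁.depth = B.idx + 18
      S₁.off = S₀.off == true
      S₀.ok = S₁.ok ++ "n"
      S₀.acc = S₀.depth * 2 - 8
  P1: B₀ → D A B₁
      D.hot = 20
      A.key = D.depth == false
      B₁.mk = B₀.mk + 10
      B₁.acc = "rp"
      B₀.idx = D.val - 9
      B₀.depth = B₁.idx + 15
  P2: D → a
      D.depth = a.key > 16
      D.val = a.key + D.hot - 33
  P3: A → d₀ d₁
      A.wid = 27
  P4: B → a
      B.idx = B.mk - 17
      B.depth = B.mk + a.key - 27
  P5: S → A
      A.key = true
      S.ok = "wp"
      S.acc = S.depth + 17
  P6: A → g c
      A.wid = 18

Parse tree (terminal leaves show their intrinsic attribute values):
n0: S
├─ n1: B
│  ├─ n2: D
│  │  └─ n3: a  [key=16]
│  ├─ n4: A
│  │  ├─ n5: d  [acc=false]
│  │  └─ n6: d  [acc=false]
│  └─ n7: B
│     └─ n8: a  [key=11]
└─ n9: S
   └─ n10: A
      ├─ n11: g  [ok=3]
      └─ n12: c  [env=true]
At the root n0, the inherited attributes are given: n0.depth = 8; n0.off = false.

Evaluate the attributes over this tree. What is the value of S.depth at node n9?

1. n0.depth = 8  [given at root]
2. n0.off = false  [given at root]
3. n1.mk = 14  [S₀.depth + 6]
4. n1.acc = "mv"  ["mv"]
5. n2.hot = 20  [20]
6. n3.key = 16  [terminal]
7. n2.depth = false  [a.key > 16]
8. n2.val = 3  [a.key + D.hot - 33]
9. n4.key = true  [D.depth == false]
10. n5.acc = false  [terminal]
11. n6.acc = false  [terminal]
12. n4.wid = 27  [27]
13. n7.mk = 24  [B₀.mk + 10]
14. n7.acc = "rp"  ["rp"]
15. n8.key = 11  [terminal]
16. n7.idx = 7  [B.mk - 17]
17. n7.depth = 8  [B.mk + a.key - 27]
18. n1.idx = -6  [D.val - 9]
19. n1.depth = 22  [B₁.idx + 15]
20. n9.depth = 12  [B.idx + 18]
21. n9.off = false  [S₀.off == true]
22. n10.key = true  [true]
23. n11.ok = 3  [terminal]
24. n12.env = true  [terminal]
25. n10.wid = 18  [18]
26. n9.ok = "wp"  ["wp"]
27. n9.acc = 29  [S.depth + 17]
28. n0.ok = "wpn"  [S₁.ok ++ "n"]
29. n0.acc = 8  [S₀.depth * 2 - 8]

12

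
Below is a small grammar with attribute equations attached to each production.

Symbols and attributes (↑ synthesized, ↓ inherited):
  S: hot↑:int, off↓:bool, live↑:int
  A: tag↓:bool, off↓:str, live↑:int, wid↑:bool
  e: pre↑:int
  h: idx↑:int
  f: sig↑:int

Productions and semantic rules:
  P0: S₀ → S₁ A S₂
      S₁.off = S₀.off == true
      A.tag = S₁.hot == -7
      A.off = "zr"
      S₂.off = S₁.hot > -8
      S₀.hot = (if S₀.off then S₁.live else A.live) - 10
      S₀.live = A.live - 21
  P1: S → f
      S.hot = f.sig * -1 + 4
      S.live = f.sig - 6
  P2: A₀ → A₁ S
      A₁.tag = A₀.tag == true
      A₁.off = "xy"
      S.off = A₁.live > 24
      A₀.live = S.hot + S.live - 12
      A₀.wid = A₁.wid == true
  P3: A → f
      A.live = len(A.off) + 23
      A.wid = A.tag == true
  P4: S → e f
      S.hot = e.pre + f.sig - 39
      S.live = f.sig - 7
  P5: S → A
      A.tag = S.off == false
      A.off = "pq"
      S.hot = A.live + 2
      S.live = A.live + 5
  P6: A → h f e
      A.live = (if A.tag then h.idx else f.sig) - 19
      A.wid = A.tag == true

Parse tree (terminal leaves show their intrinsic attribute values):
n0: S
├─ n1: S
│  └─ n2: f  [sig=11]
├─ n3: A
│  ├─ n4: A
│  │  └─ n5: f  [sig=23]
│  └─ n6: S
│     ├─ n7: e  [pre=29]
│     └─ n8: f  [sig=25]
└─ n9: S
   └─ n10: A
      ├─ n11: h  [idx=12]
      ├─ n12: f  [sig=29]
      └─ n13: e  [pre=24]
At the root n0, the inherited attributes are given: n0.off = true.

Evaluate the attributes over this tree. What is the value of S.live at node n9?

1. n0.off = true  [given at root]
2. n1.off = true  [S₀.off == true]
3. n2.sig = 11  [terminal]
4. n1.hot = -7  [f.sig * -1 + 4]
5. n1.live = 5  [f.sig - 6]
6. n3.tag = true  [S₁.hot == -7]
7. n3.off = "zr"  ["zr"]
8. n4.tag = true  [A₀.tag == true]
9. n4.off = "xy"  ["xy"]
10. n5.sig = 23  [terminal]
11. n4.live = 25  [len(A.off) + 23]
12. n4.wid = true  [A.tag == true]
13. n6.off = true  [A₁.live > 24]
14. n7.pre = 29  [terminal]
15. n8.sig = 25  [terminal]
16. n6.hot = 15  [e.pre + f.sig - 39]
17. n6.live = 18  [f.sig - 7]
18. n3.live = 21  [S.hot + S.live - 12]
19. n3.wid = true  [A₁.wid == true]
20. n9.off = true  [S₁.hot > -8]
21. n10.tag = false  [S.off == false]
22. n10.off = "pq"  ["pq"]
23. n11.idx = 12  [terminal]
24. n12.sig = 29  [terminal]
25. n13.pre = 24  [terminal]
26. n10.live = 10  [(if A.tag then h.idx else f.sig) - 19]
27. n10.wid = false  [A.tag == true]
28. n9.hot = 12  [A.live + 2]
29. n9.live = 15  [A.live + 5]
30. n0.hot = -5  [(if S₀.off then S₁.live else A.live) - 10]
31. n0.live = 0  [A.live - 21]

15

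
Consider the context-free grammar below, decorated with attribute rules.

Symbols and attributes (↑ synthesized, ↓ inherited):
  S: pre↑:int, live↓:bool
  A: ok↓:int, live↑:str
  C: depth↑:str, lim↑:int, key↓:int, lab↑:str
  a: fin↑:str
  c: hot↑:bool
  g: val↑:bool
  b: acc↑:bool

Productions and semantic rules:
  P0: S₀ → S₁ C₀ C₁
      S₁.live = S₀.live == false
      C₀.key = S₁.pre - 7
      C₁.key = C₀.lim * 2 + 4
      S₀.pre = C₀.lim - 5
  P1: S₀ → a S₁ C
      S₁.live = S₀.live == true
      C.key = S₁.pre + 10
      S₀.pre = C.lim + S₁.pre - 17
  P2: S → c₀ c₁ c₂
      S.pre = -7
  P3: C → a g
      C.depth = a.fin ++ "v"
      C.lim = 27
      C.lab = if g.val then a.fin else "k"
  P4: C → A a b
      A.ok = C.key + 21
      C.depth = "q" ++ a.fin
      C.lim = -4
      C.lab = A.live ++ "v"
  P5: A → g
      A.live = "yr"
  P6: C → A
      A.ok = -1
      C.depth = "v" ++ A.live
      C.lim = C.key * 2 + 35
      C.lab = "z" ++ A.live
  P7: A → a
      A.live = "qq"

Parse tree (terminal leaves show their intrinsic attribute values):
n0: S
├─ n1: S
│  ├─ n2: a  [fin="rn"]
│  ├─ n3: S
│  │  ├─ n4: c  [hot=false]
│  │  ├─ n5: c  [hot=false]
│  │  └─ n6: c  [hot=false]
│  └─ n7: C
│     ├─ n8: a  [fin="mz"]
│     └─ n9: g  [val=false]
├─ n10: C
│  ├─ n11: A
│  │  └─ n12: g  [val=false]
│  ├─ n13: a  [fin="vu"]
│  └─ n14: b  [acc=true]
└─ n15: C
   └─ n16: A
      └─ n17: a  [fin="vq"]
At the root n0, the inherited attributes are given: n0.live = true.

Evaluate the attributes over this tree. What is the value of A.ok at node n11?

1. n0.live = true  [given at root]
2. n1.live = false  [S₀.live == false]
3. n2.fin = "rn"  [terminal]
4. n3.live = false  [S₀.live == true]
5. n4.hot = false  [terminal]
6. n5.hot = false  [terminal]
7. n6.hot = false  [terminal]
8. n3.pre = -7  [-7]
9. n7.key = 3  [S₁.pre + 10]
10. n8.fin = "mz"  [terminal]
11. n9.val = false  [terminal]
12. n7.depth = "mzv"  [a.fin ++ "v"]
13. n7.lim = 27  [27]
14. n7.lab = "k"  [if g.val then a.fin else "k"]
15. n1.pre = 3  [C.lim + S₁.pre - 17]
16. n10.key = -4  [S₁.pre - 7]
17. n11.ok = 17  [C.key + 21]
18. n12.val = false  [terminal]
19. n11.live = "yr"  ["yr"]
20. n13.fin = "vu"  [terminal]
21. n14.acc = true  [terminal]
22. n10.depth = "qvu"  ["q" ++ a.fin]
23. n10.lim = -4  [-4]
24. n10.lab = "yrv"  [A.live ++ "v"]
25. n15.key = -4  [C₀.lim * 2 + 4]
26. n16.ok = -1  [-1]
27. n17.fin = "vq"  [terminal]
28. n16.live = "qq"  ["qq"]
29. n15.depth = "vqq"  ["v" ++ A.live]
30. n15.lim = 27  [C.key * 2 + 35]
31. n15.lab = "zqq"  ["z" ++ A.live]
32. n0.pre = -9  [C₀.lim - 5]

17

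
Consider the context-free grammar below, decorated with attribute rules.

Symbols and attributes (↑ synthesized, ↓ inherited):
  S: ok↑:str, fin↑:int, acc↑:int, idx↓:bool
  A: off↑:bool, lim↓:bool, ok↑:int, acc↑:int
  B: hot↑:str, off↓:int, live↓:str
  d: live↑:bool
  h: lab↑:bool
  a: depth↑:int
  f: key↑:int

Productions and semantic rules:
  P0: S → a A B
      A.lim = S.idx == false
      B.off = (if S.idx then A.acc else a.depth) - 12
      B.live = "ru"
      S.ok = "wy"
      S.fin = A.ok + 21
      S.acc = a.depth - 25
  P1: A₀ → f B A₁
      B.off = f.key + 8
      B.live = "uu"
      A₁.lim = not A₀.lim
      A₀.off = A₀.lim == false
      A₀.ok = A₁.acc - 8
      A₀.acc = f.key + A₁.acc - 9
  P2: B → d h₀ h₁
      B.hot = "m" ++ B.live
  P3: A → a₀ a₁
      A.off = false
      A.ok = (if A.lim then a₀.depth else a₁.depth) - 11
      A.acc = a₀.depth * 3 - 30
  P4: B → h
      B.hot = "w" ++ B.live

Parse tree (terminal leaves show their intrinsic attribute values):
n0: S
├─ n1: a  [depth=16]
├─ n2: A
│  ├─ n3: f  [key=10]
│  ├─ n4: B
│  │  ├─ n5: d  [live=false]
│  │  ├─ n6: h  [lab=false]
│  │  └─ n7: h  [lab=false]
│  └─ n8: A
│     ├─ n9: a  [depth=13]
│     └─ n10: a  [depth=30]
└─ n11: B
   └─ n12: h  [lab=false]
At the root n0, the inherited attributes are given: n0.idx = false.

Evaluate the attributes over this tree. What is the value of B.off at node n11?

1. n0.idx = false  [given at root]
2. n1.depth = 16  [terminal]
3. n2.lim = true  [S.idx == false]
4. n3.key = 10  [terminal]
5. n4.off = 18  [f.key + 8]
6. n4.live = "uu"  ["uu"]
7. n5.live = false  [terminal]
8. n6.lab = false  [terminal]
9. n7.lab = false  [terminal]
10. n4.hot = "muu"  ["m" ++ B.live]
11. n8.lim = false  [not A₀.lim]
12. n9.depth = 13  [terminal]
13. n10.depth = 30  [terminal]
14. n8.off = false  [false]
15. n8.ok = 19  [(if A.lim then a₀.depth else a₁.depth) - 11]
16. n8.acc = 9  [a₀.depth * 3 - 30]
17. n2.off = false  [A₀.lim == false]
18. n2.ok = 1  [A₁.acc - 8]
19. n2.acc = 10  [f.key + A₁.acc - 9]
20. n11.off = 4  [(if S.idx then A.acc else a.depth) - 12]
21. n11.live = "ru"  ["ru"]
22. n12.lab = false  [terminal]
23. n11.hot = "wru"  ["w" ++ B.live]
24. n0.ok = "wy"  ["wy"]
25. n0.fin = 22  [A.ok + 21]
26. n0.acc = -9  [a.depth - 25]

4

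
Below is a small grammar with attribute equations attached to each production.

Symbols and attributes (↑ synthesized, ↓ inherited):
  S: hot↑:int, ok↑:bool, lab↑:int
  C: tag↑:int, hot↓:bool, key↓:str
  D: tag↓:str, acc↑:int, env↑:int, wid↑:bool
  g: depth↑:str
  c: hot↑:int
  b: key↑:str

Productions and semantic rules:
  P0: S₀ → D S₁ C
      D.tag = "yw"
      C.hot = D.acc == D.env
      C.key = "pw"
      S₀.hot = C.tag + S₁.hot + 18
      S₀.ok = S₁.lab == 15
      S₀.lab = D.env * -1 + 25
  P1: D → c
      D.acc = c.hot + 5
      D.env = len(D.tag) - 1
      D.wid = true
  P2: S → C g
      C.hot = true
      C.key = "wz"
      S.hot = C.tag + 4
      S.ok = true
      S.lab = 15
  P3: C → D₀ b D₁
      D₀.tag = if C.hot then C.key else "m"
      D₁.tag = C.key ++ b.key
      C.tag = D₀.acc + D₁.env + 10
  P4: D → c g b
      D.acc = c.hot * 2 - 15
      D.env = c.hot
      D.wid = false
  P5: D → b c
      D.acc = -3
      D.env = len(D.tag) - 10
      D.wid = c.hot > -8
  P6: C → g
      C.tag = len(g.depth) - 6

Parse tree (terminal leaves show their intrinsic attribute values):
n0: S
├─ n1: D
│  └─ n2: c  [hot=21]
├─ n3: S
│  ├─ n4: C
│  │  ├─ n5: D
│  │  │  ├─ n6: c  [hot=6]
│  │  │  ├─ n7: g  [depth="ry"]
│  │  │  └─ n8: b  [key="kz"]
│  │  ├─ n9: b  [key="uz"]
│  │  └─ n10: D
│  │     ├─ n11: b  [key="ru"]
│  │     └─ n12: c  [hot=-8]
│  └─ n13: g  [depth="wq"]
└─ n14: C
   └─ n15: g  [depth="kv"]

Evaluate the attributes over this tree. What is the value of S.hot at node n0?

19

1. n1.tag = "yw"  ["yw"]
2. n2.hot = 21  [terminal]
3. n1.acc = 26  [c.hot + 5]
4. n1.env = 1  [len(D.tag) - 1]
5. n1.wid = true  [true]
6. n4.hot = true  [true]
7. n4.key = "wz"  ["wz"]
8. n5.tag = "wz"  [if C.hot then C.key else "m"]
9. n6.hot = 6  [terminal]
10. n7.depth = "ry"  [terminal]
11. n8.key = "kz"  [terminal]
12. n5.acc = -3  [c.hot * 2 - 15]
13. n5.env = 6  [c.hot]
14. n5.wid = false  [false]
15. n9.key = "uz"  [terminal]
16. n10.tag = "wzuz"  [C.key ++ b.key]
17. n11.key = "ru"  [terminal]
18. n12.hot = -8  [terminal]
19. n10.acc = -3  [-3]
20. n10.env = -6  [len(D.tag) - 10]
21. n10.wid = false  [c.hot > -8]
22. n4.tag = 1  [D₀.acc + D₁.env + 10]
23. n13.depth = "wq"  [terminal]
24. n3.hot = 5  [C.tag + 4]
25. n3.ok = true  [true]
26. n3.lab = 15  [15]
27. n14.hot = false  [D.acc == D.env]
28. n14.key = "pw"  ["pw"]
29. n15.depth = "kv"  [terminal]
30. n14.tag = -4  [len(g.depth) - 6]
31. n0.hot = 19  [C.tag + S₁.hot + 18]
32. n0.ok = true  [S₁.lab == 15]
33. n0.lab = 24  [D.env * -1 + 25]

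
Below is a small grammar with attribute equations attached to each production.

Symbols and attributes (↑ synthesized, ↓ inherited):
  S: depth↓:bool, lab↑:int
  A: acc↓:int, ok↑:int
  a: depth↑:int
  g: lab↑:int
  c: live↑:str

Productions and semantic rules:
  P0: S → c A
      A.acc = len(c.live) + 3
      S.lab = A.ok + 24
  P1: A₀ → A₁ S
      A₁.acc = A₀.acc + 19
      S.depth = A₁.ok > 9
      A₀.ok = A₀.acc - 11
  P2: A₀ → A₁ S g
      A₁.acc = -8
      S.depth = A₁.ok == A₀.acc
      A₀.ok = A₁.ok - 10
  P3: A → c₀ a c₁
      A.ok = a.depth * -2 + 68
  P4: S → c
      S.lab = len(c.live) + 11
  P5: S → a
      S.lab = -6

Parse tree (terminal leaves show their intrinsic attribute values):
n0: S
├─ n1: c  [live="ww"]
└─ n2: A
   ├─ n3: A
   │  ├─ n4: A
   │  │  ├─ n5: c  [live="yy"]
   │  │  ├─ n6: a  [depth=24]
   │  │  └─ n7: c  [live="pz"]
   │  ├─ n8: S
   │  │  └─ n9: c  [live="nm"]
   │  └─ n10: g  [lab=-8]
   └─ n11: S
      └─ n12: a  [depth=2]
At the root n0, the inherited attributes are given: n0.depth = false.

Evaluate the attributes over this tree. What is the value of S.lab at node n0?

1. n0.depth = false  [given at root]
2. n1.live = "ww"  [terminal]
3. n2.acc = 5  [len(c.live) + 3]
4. n3.acc = 24  [A₀.acc + 19]
5. n4.acc = -8  [-8]
6. n5.live = "yy"  [terminal]
7. n6.depth = 24  [terminal]
8. n7.live = "pz"  [terminal]
9. n4.ok = 20  [a.depth * -2 + 68]
10. n8.depth = false  [A₁.ok == A₀.acc]
11. n9.live = "nm"  [terminal]
12. n8.lab = 13  [len(c.live) + 11]
13. n10.lab = -8  [terminal]
14. n3.ok = 10  [A₁.ok - 10]
15. n11.depth = true  [A₁.ok > 9]
16. n12.depth = 2  [terminal]
17. n11.lab = -6  [-6]
18. n2.ok = -6  [A₀.acc - 11]
19. n0.lab = 18  [A.ok + 24]

18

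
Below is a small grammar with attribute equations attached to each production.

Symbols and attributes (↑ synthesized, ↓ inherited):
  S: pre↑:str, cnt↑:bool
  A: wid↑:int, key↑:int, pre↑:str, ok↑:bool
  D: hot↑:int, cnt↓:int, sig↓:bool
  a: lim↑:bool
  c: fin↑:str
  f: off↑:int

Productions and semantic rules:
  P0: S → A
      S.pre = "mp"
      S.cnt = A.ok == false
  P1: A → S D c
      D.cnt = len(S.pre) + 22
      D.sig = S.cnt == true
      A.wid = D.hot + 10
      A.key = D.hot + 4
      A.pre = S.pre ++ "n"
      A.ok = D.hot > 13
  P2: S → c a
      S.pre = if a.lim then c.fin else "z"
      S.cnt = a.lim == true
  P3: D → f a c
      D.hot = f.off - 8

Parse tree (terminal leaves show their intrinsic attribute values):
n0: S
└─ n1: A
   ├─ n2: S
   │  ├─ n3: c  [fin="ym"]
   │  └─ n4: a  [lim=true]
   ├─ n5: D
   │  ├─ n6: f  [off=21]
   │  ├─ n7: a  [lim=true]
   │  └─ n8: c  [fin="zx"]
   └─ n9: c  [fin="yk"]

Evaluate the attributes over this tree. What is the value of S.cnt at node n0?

1. n3.fin = "ym"  [terminal]
2. n4.lim = true  [terminal]
3. n2.pre = "ym"  [if a.lim then c.fin else "z"]
4. n2.cnt = true  [a.lim == true]
5. n5.cnt = 24  [len(S.pre) + 22]
6. n5.sig = true  [S.cnt == true]
7. n6.off = 21  [terminal]
8. n7.lim = true  [terminal]
9. n8.fin = "zx"  [terminal]
10. n5.hot = 13  [f.off - 8]
11. n9.fin = "yk"  [terminal]
12. n1.wid = 23  [D.hot + 10]
13. n1.key = 17  [D.hot + 4]
14. n1.pre = "ymn"  [S.pre ++ "n"]
15. n1.ok = false  [D.hot > 13]
16. n0.pre = "mp"  ["mp"]
17. n0.cnt = true  [A.ok == false]

true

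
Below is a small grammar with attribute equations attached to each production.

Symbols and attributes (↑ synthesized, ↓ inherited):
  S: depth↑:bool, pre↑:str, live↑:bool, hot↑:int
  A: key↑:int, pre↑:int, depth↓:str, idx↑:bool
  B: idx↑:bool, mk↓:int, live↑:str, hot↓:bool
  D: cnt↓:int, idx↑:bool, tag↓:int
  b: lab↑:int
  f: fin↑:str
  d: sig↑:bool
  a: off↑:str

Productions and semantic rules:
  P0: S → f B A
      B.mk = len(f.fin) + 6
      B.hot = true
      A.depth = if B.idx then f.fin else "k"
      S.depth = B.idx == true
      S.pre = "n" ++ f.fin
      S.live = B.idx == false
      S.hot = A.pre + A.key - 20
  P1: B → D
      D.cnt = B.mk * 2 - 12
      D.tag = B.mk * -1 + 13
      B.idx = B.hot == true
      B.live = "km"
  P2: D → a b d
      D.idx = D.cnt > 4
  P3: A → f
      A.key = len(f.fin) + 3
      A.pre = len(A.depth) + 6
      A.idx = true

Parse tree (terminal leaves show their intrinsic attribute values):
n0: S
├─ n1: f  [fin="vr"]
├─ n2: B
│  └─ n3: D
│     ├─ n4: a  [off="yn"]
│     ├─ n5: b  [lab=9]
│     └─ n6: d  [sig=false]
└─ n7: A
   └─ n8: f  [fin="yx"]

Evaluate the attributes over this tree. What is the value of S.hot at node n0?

1. n1.fin = "vr"  [terminal]
2. n2.mk = 8  [len(f.fin) + 6]
3. n2.hot = true  [true]
4. n3.cnt = 4  [B.mk * 2 - 12]
5. n3.tag = 5  [B.mk * -1 + 13]
6. n4.off = "yn"  [terminal]
7. n5.lab = 9  [terminal]
8. n6.sig = false  [terminal]
9. n3.idx = false  [D.cnt > 4]
10. n2.idx = true  [B.hot == true]
11. n2.live = "km"  ["km"]
12. n7.depth = "vr"  [if B.idx then f.fin else "k"]
13. n8.fin = "yx"  [terminal]
14. n7.key = 5  [len(f.fin) + 3]
15. n7.pre = 8  [len(A.depth) + 6]
16. n7.idx = true  [true]
17. n0.depth = true  [B.idx == true]
18. n0.pre = "nvr"  ["n" ++ f.fin]
19. n0.live = false  [B.idx == false]
20. n0.hot = -7  [A.pre + A.key - 20]

-7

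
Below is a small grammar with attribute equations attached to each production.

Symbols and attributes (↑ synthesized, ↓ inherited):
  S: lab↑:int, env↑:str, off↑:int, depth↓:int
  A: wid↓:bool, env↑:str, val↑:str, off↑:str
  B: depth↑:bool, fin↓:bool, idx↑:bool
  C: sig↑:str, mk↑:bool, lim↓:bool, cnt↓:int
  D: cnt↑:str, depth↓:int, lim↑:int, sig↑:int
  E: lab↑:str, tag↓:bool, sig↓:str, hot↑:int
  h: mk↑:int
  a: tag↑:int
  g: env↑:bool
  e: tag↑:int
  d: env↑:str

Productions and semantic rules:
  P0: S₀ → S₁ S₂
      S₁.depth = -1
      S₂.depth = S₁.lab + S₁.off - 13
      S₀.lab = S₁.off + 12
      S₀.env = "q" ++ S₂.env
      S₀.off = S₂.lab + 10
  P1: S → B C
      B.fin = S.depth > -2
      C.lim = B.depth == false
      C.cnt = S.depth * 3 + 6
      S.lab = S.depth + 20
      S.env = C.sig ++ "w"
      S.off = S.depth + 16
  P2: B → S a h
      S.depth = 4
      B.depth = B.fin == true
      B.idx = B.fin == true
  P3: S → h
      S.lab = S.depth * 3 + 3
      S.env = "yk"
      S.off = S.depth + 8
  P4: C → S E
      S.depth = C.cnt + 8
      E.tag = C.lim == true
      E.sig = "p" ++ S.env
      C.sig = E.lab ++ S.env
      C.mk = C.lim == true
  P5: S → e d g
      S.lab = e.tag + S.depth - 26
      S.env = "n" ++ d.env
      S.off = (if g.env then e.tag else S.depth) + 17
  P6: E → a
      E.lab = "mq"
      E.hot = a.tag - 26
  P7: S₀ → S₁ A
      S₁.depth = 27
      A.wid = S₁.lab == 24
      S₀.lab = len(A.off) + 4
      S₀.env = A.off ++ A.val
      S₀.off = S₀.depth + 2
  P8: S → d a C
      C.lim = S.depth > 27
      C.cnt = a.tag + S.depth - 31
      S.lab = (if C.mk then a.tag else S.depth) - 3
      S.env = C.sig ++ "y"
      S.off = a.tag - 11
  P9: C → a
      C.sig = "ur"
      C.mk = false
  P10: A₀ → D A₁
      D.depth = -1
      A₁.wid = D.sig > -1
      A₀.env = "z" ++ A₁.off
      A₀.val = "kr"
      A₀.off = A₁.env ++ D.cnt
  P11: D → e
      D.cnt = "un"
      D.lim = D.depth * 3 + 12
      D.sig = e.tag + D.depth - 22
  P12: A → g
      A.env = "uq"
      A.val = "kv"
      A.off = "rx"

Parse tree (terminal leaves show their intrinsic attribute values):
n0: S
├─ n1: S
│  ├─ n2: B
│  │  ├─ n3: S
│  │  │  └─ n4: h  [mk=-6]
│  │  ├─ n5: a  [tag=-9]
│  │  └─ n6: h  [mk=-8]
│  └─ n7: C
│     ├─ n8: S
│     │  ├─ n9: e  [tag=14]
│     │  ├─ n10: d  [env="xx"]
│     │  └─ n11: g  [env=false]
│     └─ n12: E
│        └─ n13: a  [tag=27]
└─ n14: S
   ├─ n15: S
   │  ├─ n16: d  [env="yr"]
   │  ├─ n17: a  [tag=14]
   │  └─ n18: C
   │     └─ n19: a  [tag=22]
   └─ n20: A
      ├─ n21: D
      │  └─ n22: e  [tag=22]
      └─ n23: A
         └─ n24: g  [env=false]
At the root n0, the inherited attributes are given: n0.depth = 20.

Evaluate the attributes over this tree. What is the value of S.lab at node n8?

1. n0.depth = 20  [given at root]
2. n1.depth = -1  [-1]
3. n2.fin = true  [S.depth > -2]
4. n3.depth = 4  [4]
5. n4.mk = -6  [terminal]
6. n3.lab = 15  [S.depth * 3 + 3]
7. n3.env = "yk"  ["yk"]
8. n3.off = 12  [S.depth + 8]
9. n5.tag = -9  [terminal]
10. n6.mk = -8  [terminal]
11. n2.depth = true  [B.fin == true]
12. n2.idx = true  [B.fin == true]
13. n7.lim = false  [B.depth == false]
14. n7.cnt = 3  [S.depth * 3 + 6]
15. n8.depth = 11  [C.cnt + 8]
16. n9.tag = 14  [terminal]
17. n10.env = "xx"  [terminal]
18. n11.env = false  [terminal]
19. n8.lab = -1  [e.tag + S.depth - 26]
20. n8.env = "nxx"  ["n" ++ d.env]
21. n8.off = 28  [(if g.env then e.tag else S.depth) + 17]
22. n12.tag = false  [C.lim == true]
23. n12.sig = "pnxx"  ["p" ++ S.env]
24. n13.tag = 27  [terminal]
25. n12.lab = "mq"  ["mq"]
26. n12.hot = 1  [a.tag - 26]
27. n7.sig = "mqnxx"  [E.lab ++ S.env]
28. n7.mk = false  [C.lim == true]
29. n1.lab = 19  [S.depth + 20]
30. n1.env = "mqnxxw"  [C.sig ++ "w"]
31. n1.off = 15  [S.depth + 16]
32. n14.depth = 21  [S₁.lab + S₁.off - 13]
33. n15.depth = 27  [27]
34. n16.env = "yr"  [terminal]
35. n17.tag = 14  [terminal]
36. n18.lim = false  [S.depth > 27]
37. n18.cnt = 10  [a.tag + S.depth - 31]
38. n19.tag = 22  [terminal]
39. n18.sig = "ur"  ["ur"]
40. n18.mk = false  [false]
41. n15.lab = 24  [(if C.mk then a.tag else S.depth) - 3]
42. n15.env = "ury"  [C.sig ++ "y"]
43. n15.off = 3  [a.tag - 11]
44. n20.wid = true  [S₁.lab == 24]
45. n21.depth = -1  [-1]
46. n22.tag = 22  [terminal]
47. n21.cnt = "un"  ["un"]
48. n21.lim = 9  [D.depth * 3 + 12]
49. n21.sig = -1  [e.tag + D.depth - 22]
50. n23.wid = false  [D.sig > -1]
51. n24.env = false  [terminal]
52. n23.env = "uq"  ["uq"]
53. n23.val = "kv"  ["kv"]
54. n23.off = "rx"  ["rx"]
55. n20.env = "zrx"  ["z" ++ A₁.off]
56. n20.val = "kr"  ["kr"]
57. n20.off = "uqun"  [A₁.env ++ D.cnt]
58. n14.lab = 8  [len(A.off) + 4]
59. n14.env = "uqunkr"  [A.off ++ A.val]
60. n14.off = 23  [S₀.depth + 2]
61. n0.lab = 27  [S₁.off + 12]
62. n0.env = "ququnkr"  ["q" ++ S₂.env]
63. n0.off = 18  [S₂.lab + 10]

-1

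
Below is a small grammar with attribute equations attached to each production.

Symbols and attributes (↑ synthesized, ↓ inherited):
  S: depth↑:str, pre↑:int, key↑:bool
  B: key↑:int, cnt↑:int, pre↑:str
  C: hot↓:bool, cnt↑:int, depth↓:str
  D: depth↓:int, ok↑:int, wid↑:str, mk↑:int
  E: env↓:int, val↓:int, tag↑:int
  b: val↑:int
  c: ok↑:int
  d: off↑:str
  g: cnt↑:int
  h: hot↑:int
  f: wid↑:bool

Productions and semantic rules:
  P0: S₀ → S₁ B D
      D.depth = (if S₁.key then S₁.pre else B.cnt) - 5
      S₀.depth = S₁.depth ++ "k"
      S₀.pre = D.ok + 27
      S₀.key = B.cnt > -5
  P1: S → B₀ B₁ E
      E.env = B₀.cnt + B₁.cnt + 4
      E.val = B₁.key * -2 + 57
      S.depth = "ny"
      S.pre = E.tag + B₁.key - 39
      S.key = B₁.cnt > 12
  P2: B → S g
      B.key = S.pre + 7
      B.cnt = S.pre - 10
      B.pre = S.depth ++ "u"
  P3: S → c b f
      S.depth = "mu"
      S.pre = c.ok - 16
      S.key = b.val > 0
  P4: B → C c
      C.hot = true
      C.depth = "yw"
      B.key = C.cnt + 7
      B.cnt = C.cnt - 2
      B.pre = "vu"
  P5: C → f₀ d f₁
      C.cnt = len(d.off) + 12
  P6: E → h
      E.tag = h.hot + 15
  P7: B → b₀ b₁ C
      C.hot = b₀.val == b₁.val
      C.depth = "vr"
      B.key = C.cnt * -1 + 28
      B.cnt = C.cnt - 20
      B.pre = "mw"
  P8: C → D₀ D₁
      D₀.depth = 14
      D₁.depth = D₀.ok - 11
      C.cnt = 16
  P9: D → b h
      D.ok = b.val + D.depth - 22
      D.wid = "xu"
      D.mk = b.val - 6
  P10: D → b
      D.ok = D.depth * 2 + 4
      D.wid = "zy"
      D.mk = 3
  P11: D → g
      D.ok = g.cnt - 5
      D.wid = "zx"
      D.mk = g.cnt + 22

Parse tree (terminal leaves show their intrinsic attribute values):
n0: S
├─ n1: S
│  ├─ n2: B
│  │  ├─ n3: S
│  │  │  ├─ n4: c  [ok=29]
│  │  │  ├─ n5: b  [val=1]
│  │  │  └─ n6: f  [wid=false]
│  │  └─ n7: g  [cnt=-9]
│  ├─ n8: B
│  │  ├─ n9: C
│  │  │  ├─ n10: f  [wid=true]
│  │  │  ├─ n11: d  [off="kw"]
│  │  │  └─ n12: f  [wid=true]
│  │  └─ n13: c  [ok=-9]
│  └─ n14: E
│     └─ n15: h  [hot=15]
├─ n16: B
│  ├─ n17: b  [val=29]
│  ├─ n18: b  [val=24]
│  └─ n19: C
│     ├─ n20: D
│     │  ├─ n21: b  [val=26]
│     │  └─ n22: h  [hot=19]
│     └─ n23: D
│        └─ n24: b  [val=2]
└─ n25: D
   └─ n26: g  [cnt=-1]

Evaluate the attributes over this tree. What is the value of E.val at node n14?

1. n4.ok = 29  [terminal]
2. n5.val = 1  [terminal]
3. n6.wid = false  [terminal]
4. n3.depth = "mu"  ["mu"]
5. n3.pre = 13  [c.ok - 16]
6. n3.key = true  [b.val > 0]
7. n7.cnt = -9  [terminal]
8. n2.key = 20  [S.pre + 7]
9. n2.cnt = 3  [S.pre - 10]
10. n2.pre = "muu"  [S.depth ++ "u"]
11. n9.hot = true  [true]
12. n9.depth = "yw"  ["yw"]
13. n10.wid = true  [terminal]
14. n11.off = "kw"  [terminal]
15. n12.wid = true  [terminal]
16. n9.cnt = 14  [len(d.off) + 12]
17. n13.ok = -9  [terminal]
18. n8.key = 21  [C.cnt + 7]
19. n8.cnt = 12  [C.cnt - 2]
20. n8.pre = "vu"  ["vu"]
21. n14.env = 19  [B₀.cnt + B₁.cnt + 4]
22. n14.val = 15  [B₁.key * -2 + 57]
23. n15.hot = 15  [terminal]
24. n14.tag = 30  [h.hot + 15]
25. n1.depth = "ny"  ["ny"]
26. n1.pre = 12  [E.tag + B₁.key - 39]
27. n1.key = false  [B₁.cnt > 12]
28. n17.val = 29  [terminal]
29. n18.val = 24  [terminal]
30. n19.hot = false  [b₀.val == b₁.val]
31. n19.depth = "vr"  ["vr"]
32. n20.depth = 14  [14]
33. n21.val = 26  [terminal]
34. n22.hot = 19  [terminal]
35. n20.ok = 18  [b.val + D.depth - 22]
36. n20.wid = "xu"  ["xu"]
37. n20.mk = 20  [b.val - 6]
38. n23.depth = 7  [D₀.ok - 11]
39. n24.val = 2  [terminal]
40. n23.ok = 18  [D.depth * 2 + 4]
41. n23.wid = "zy"  ["zy"]
42. n23.mk = 3  [3]
43. n19.cnt = 16  [16]
44. n16.key = 12  [C.cnt * -1 + 28]
45. n16.cnt = -4  [C.cnt - 20]
46. n16.pre = "mw"  ["mw"]
47. n25.depth = -9  [(if S₁.key then S₁.pre else B.cnt) - 5]
48. n26.cnt = -1  [terminal]
49. n25.ok = -6  [g.cnt - 5]
50. n25.wid = "zx"  ["zx"]
51. n25.mk = 21  [g.cnt + 22]
52. n0.depth = "nyk"  [S₁.depth ++ "k"]
53. n0.pre = 21  [D.ok + 27]
54. n0.key = true  [B.cnt > -5]

15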